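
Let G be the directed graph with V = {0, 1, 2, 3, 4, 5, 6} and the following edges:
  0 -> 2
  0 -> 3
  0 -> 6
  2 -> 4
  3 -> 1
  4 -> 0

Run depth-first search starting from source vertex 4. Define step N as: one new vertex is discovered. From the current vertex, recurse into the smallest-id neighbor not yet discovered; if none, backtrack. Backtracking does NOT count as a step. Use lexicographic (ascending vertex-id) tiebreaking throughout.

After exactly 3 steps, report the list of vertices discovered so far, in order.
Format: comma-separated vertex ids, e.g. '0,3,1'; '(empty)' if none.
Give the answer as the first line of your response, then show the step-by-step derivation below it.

4,0,2

step 1: discover 4; path=4; order=4
step 2: discover 0; path=4>0; order=4,0
step 3: discover 2; path=4>0>2; order=4,0,2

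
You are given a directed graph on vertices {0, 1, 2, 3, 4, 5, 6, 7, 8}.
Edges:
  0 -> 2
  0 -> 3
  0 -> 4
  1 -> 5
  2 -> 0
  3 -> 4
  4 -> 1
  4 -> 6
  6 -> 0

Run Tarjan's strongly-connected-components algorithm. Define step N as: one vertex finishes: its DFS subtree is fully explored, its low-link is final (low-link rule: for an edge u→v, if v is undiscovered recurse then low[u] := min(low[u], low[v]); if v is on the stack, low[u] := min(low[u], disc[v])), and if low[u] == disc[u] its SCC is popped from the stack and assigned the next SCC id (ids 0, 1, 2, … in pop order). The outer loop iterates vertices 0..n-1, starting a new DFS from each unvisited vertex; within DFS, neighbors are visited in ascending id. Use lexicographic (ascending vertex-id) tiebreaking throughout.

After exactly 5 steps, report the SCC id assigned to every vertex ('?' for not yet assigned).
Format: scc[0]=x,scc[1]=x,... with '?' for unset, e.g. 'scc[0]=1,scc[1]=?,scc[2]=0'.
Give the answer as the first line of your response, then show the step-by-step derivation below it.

scc[0]=?,scc[1]=1,scc[2]=?,scc[3]=?,scc[4]=?,scc[5]=0,scc[6]=?,scc[7]=?,scc[8]=?

step 1: low=(low[0]=0,low[1]=?,low[2]=0,low[3]=?,low[4]=?,low[5]=?,low[6]=?,low[7]=?,low[8]=?); scc=(scc[0]=?,scc[1]=?,scc[2]=?,scc[3]=?,scc[4]=?,scc[5]=?,scc[6]=?,scc[7]=?,scc[8]=?)
step 2: low=(low[0]=0,low[1]=4,low[2]=0,low[3]=2,low[4]=3,low[5]=5,low[6]=?,low[7]=?,low[8]=?); scc=(scc[0]=?,scc[1]=?,scc[2]=?,scc[3]=?,scc[4]=?,scc[5]=0,scc[6]=?,scc[7]=?,scc[8]=?)
step 3: low=(low[0]=0,low[1]=4,low[2]=0,low[3]=2,low[4]=3,low[5]=5,low[6]=?,low[7]=?,low[8]=?); scc=(scc[0]=?,scc[1]=1,scc[2]=?,scc[3]=?,scc[4]=?,scc[5]=0,scc[6]=?,scc[7]=?,scc[8]=?)
step 4: low=(low[0]=0,low[1]=4,low[2]=0,low[3]=2,low[4]=3,low[5]=5,low[6]=0,low[7]=?,low[8]=?); scc=(scc[0]=?,scc[1]=1,scc[2]=?,scc[3]=?,scc[4]=?,scc[5]=0,scc[6]=?,scc[7]=?,scc[8]=?)
step 5: low=(low[0]=0,low[1]=4,low[2]=0,low[3]=2,low[4]=0,low[5]=5,low[6]=0,low[7]=?,low[8]=?); scc=(scc[0]=?,scc[1]=1,scc[2]=?,scc[3]=?,scc[4]=?,scc[5]=0,scc[6]=?,scc[7]=?,scc[8]=?)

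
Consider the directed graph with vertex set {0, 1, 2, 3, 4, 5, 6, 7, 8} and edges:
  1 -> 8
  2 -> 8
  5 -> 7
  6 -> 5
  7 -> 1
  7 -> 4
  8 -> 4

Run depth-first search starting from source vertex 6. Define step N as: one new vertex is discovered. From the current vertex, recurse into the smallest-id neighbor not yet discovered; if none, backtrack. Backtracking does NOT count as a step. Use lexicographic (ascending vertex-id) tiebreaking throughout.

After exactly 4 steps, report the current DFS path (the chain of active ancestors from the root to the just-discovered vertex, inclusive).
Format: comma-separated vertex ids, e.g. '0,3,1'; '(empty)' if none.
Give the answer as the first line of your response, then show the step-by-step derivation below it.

6,5,7,1

step 1: discover 6; path=6; order=6
step 2: discover 5; path=6>5; order=6,5
step 3: discover 7; path=6>5>7; order=6,5,7
step 4: discover 1; path=6>5>7>1; order=6,5,7,1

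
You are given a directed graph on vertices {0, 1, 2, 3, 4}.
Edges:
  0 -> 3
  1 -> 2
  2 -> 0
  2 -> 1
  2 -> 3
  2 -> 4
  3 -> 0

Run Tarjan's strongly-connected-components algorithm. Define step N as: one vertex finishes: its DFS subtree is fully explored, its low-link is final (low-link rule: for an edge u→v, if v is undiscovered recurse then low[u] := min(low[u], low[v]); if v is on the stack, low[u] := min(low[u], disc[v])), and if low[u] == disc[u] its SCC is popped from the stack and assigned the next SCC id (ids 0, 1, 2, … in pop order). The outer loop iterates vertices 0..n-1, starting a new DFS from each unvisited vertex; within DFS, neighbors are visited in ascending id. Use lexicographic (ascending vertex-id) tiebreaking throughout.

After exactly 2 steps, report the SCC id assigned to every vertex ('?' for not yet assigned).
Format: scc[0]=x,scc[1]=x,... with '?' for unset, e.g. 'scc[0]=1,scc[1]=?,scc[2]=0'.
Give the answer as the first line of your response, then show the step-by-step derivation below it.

scc[0]=0,scc[1]=?,scc[2]=?,scc[3]=0,scc[4]=?

step 1: low=(low[0]=0,low[1]=?,low[2]=?,low[3]=0,low[4]=?); scc=(scc[0]=?,scc[1]=?,scc[2]=?,scc[3]=?,scc[4]=?)
step 2: low=(low[0]=0,low[1]=?,low[2]=?,low[3]=0,low[4]=?); scc=(scc[0]=0,scc[1]=?,scc[2]=?,scc[3]=0,scc[4]=?)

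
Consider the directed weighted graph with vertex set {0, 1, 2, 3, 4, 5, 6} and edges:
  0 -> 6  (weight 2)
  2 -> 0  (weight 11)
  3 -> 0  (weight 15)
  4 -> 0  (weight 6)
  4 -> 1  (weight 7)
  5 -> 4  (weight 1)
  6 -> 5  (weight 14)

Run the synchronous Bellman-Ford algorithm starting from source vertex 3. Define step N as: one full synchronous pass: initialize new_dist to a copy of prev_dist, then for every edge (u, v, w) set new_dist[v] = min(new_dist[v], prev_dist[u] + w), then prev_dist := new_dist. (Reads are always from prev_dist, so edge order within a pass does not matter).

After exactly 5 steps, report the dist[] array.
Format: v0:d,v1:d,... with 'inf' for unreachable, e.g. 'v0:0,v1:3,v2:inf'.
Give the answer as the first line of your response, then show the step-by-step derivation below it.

v0:15,v1:39,v2:inf,v3:0,v4:32,v5:31,v6:17

step 1: dist = v0:15,v1:inf,v2:inf,v3:0,v4:inf,v5:inf,v6:inf
step 2: dist = v0:15,v1:inf,v2:inf,v3:0,v4:inf,v5:inf,v6:17
step 3: dist = v0:15,v1:inf,v2:inf,v3:0,v4:inf,v5:31,v6:17
step 4: dist = v0:15,v1:inf,v2:inf,v3:0,v4:32,v5:31,v6:17
step 5: dist = v0:15,v1:39,v2:inf,v3:0,v4:32,v5:31,v6:17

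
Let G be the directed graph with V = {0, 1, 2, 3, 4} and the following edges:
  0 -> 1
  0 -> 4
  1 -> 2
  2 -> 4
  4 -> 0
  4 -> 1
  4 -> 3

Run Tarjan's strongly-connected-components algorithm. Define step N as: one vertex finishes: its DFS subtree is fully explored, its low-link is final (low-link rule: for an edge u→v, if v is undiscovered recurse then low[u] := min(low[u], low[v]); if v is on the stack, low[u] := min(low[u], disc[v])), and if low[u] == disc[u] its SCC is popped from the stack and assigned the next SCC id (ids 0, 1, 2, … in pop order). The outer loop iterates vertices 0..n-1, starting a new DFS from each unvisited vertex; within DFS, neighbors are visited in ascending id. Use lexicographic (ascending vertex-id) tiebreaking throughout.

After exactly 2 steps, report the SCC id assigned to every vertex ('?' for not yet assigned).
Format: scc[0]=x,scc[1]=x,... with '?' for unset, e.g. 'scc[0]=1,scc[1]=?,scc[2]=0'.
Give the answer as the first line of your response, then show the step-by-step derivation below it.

scc[0]=?,scc[1]=?,scc[2]=?,scc[3]=0,scc[4]=?

step 1: low=(low[0]=0,low[1]=1,low[2]=2,low[3]=4,low[4]=0); scc=(scc[0]=?,scc[1]=?,scc[2]=?,scc[3]=0,scc[4]=?)
step 2: low=(low[0]=0,low[1]=1,low[2]=2,low[3]=4,low[4]=0); scc=(scc[0]=?,scc[1]=?,scc[2]=?,scc[3]=0,scc[4]=?)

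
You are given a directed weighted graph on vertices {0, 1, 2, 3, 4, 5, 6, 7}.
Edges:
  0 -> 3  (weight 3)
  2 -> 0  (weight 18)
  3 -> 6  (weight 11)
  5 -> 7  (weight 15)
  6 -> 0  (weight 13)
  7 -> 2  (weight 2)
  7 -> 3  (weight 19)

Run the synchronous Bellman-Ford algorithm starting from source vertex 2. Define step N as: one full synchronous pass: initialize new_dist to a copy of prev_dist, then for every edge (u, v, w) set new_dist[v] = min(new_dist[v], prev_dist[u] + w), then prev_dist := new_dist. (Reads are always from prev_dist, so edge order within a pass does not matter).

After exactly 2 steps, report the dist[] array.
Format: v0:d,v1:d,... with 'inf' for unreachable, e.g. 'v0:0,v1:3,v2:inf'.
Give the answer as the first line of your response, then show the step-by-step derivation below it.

v0:18,v1:inf,v2:0,v3:21,v4:inf,v5:inf,v6:inf,v7:inf

step 1: dist = v0:18,v1:inf,v2:0,v3:inf,v4:inf,v5:inf,v6:inf,v7:inf
step 2: dist = v0:18,v1:inf,v2:0,v3:21,v4:inf,v5:inf,v6:inf,v7:inf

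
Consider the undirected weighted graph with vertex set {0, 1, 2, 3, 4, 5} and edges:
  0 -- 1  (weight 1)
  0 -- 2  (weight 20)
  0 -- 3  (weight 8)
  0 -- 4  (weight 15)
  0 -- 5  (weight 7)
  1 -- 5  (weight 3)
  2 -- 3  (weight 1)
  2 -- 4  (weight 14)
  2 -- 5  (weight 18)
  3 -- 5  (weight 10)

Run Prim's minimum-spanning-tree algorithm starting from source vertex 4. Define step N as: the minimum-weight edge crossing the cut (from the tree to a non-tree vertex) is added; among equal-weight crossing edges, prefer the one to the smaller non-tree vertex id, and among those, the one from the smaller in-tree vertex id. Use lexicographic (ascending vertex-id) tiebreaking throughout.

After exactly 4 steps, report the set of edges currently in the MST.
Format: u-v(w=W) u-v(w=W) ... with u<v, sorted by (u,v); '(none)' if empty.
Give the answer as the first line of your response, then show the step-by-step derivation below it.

0-1(w=1) 0-3(w=8) 2-3(w=1) 2-4(w=14)

step 1: add edge 2-4 (w=14); MST = {2-4(w=14)}
step 2: add edge 2-3 (w=1); MST = {2-3(w=1) 2-4(w=14)}
step 3: add edge 0-3 (w=8); MST = {0-3(w=8) 2-3(w=1) 2-4(w=14)}
step 4: add edge 0-1 (w=1); MST = {0-1(w=1) 0-3(w=8) 2-3(w=1) 2-4(w=14)}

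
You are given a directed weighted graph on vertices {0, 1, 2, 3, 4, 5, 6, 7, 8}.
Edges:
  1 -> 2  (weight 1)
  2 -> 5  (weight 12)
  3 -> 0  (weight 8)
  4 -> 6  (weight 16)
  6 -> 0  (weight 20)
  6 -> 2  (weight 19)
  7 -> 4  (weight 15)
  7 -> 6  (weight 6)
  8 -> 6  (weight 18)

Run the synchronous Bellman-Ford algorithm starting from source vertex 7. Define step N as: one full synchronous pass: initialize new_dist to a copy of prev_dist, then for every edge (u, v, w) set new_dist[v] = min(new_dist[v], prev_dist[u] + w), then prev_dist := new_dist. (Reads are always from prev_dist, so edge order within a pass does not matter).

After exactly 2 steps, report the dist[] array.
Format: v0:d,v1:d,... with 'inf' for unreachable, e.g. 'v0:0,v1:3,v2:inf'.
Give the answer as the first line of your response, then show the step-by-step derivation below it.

v0:26,v1:inf,v2:25,v3:inf,v4:15,v5:inf,v6:6,v7:0,v8:inf

step 1: dist = v0:inf,v1:inf,v2:inf,v3:inf,v4:15,v5:inf,v6:6,v7:0,v8:inf
step 2: dist = v0:26,v1:inf,v2:25,v3:inf,v4:15,v5:inf,v6:6,v7:0,v8:inf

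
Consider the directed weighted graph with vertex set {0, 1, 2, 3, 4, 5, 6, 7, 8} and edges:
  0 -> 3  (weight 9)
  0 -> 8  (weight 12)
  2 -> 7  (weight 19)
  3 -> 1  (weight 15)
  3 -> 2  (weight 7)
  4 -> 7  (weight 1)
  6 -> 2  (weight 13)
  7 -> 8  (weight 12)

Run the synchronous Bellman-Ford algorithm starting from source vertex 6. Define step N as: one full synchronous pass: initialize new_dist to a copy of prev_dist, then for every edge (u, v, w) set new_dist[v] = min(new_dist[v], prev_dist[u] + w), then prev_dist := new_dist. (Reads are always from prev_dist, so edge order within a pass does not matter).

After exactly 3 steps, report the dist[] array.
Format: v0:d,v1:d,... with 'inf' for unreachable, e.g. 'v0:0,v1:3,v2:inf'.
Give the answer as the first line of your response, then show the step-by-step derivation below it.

v0:inf,v1:inf,v2:13,v3:inf,v4:inf,v5:inf,v6:0,v7:32,v8:44

step 1: dist = v0:inf,v1:inf,v2:13,v3:inf,v4:inf,v5:inf,v6:0,v7:inf,v8:inf
step 2: dist = v0:inf,v1:inf,v2:13,v3:inf,v4:inf,v5:inf,v6:0,v7:32,v8:inf
step 3: dist = v0:inf,v1:inf,v2:13,v3:inf,v4:inf,v5:inf,v6:0,v7:32,v8:44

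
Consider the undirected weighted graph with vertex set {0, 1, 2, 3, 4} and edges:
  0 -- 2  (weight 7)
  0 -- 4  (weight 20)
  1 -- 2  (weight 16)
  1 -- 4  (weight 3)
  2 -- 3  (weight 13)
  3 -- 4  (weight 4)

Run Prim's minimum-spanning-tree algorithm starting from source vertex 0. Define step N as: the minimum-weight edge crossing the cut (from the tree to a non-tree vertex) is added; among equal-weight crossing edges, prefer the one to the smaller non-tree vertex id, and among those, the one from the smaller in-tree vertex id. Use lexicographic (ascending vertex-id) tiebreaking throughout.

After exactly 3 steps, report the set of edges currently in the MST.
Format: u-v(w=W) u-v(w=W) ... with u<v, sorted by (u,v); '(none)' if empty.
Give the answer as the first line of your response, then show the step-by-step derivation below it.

0-2(w=7) 2-3(w=13) 3-4(w=4)

step 1: add edge 0-2 (w=7); MST = {0-2(w=7)}
step 2: add edge 2-3 (w=13); MST = {0-2(w=7) 2-3(w=13)}
step 3: add edge 3-4 (w=4); MST = {0-2(w=7) 2-3(w=13) 3-4(w=4)}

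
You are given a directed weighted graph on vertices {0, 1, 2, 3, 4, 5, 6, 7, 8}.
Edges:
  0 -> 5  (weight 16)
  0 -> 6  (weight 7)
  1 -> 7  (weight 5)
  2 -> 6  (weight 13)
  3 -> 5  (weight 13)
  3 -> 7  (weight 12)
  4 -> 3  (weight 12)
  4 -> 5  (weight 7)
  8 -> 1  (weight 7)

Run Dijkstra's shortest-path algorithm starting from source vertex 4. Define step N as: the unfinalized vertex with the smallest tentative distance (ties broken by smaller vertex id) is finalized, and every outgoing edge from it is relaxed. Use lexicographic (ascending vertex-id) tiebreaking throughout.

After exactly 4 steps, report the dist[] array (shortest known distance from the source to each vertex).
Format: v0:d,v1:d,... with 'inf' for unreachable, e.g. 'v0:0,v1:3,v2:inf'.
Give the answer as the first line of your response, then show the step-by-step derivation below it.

v0:inf,v1:inf,v2:inf,v3:12,v4:0,v5:7,v6:inf,v7:24,v8:inf

step 1: dist = v0:inf,v1:inf,v2:inf,v3:12,v4:0,v5:7,v6:inf,v7:inf,v8:inf
step 2: dist = v0:inf,v1:inf,v2:inf,v3:12,v4:0,v5:7,v6:inf,v7:inf,v8:inf
step 3: dist = v0:inf,v1:inf,v2:inf,v3:12,v4:0,v5:7,v6:inf,v7:24,v8:inf
step 4: dist = v0:inf,v1:inf,v2:inf,v3:12,v4:0,v5:7,v6:inf,v7:24,v8:inf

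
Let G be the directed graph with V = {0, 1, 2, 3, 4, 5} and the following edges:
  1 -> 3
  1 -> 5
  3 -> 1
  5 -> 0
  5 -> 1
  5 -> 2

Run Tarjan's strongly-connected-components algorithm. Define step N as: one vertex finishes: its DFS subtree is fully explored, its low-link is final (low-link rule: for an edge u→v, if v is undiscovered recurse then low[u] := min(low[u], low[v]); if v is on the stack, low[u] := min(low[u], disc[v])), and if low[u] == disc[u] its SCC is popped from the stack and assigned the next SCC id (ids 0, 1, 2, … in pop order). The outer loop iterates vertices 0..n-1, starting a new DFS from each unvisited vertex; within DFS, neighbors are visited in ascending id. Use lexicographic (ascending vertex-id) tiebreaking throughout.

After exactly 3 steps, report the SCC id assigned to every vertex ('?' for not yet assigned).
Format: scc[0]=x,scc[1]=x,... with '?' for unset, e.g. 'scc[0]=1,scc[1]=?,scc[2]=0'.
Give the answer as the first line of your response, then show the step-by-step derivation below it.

scc[0]=0,scc[1]=?,scc[2]=1,scc[3]=?,scc[4]=?,scc[5]=?

step 1: low=(low[0]=0,low[1]=?,low[2]=?,low[3]=?,low[4]=?,low[5]=?); scc=(scc[0]=0,scc[1]=?,scc[2]=?,scc[3]=?,scc[4]=?,scc[5]=?)
step 2: low=(low[0]=0,low[1]=1,low[2]=?,low[3]=1,low[4]=?,low[5]=?); scc=(scc[0]=0,scc[1]=?,scc[2]=?,scc[3]=?,scc[4]=?,scc[5]=?)
step 3: low=(low[0]=0,low[1]=1,low[2]=4,low[3]=1,low[4]=?,low[5]=1); scc=(scc[0]=0,scc[1]=?,scc[2]=1,scc[3]=?,scc[4]=?,scc[5]=?)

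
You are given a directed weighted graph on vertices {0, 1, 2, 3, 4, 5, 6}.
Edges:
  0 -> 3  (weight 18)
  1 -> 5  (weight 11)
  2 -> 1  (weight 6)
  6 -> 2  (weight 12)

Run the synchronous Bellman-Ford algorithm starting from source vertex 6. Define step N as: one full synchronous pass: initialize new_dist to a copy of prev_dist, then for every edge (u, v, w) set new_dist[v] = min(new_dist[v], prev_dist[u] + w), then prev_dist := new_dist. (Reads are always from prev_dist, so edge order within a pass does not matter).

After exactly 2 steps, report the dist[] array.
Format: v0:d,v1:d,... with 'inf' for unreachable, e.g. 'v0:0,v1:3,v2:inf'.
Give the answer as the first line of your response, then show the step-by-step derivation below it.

v0:inf,v1:18,v2:12,v3:inf,v4:inf,v5:inf,v6:0

step 1: dist = v0:inf,v1:inf,v2:12,v3:inf,v4:inf,v5:inf,v6:0
step 2: dist = v0:inf,v1:18,v2:12,v3:inf,v4:inf,v5:inf,v6:0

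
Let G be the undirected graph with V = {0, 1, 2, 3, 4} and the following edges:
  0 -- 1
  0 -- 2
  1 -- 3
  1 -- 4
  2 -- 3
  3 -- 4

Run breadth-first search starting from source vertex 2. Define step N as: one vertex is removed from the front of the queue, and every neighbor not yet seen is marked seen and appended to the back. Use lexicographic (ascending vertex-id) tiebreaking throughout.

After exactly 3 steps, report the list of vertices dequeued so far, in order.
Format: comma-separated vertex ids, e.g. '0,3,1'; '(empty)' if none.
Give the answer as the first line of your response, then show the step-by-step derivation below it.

2,0,3

step 1: dequeue 2; queue=[0,3]; order=2
step 2: dequeue 0; queue=[3,1]; order=2,0
step 3: dequeue 3; queue=[1,4]; order=2,0,3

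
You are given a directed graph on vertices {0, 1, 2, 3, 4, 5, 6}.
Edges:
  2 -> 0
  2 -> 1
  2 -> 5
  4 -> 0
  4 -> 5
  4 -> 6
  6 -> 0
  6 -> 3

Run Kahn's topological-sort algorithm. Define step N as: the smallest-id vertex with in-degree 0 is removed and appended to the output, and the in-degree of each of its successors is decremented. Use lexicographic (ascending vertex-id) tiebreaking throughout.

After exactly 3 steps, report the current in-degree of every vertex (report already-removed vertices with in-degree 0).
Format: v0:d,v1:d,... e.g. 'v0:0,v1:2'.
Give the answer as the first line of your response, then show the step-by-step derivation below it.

v0:1,v1:0,v2:0,v3:1,v4:0,v5:0,v6:0

step 1: output 2; order=[2]; indeg=(2,0,0,1,0,1,1)
step 2: output 1; order=[2,1]; indeg=(2,0,0,1,0,1,1)
step 3: output 4; order=[2,1,4]; indeg=(1,0,0,1,0,0,0)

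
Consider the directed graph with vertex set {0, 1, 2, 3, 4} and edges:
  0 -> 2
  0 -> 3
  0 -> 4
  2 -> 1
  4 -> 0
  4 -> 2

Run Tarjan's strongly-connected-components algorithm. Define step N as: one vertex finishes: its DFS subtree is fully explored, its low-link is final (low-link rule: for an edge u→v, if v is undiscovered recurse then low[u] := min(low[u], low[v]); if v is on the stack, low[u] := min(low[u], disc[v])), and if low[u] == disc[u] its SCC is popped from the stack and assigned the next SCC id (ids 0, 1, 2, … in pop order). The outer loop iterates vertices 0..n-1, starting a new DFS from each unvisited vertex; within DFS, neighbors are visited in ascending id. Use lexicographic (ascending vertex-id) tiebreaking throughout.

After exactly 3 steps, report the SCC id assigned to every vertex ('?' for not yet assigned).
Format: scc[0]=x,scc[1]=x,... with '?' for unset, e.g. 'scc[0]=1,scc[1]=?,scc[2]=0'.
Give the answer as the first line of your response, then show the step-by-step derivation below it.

scc[0]=?,scc[1]=0,scc[2]=1,scc[3]=2,scc[4]=?

step 1: low=(low[0]=0,low[1]=2,low[2]=1,low[3]=?,low[4]=?); scc=(scc[0]=?,scc[1]=0,scc[2]=?,scc[3]=?,scc[4]=?)
step 2: low=(low[0]=0,low[1]=2,low[2]=1,low[3]=?,low[4]=?); scc=(scc[0]=?,scc[1]=0,scc[2]=1,scc[3]=?,scc[4]=?)
step 3: low=(low[0]=0,low[1]=2,low[2]=1,low[3]=3,low[4]=?); scc=(scc[0]=?,scc[1]=0,scc[2]=1,scc[3]=2,scc[4]=?)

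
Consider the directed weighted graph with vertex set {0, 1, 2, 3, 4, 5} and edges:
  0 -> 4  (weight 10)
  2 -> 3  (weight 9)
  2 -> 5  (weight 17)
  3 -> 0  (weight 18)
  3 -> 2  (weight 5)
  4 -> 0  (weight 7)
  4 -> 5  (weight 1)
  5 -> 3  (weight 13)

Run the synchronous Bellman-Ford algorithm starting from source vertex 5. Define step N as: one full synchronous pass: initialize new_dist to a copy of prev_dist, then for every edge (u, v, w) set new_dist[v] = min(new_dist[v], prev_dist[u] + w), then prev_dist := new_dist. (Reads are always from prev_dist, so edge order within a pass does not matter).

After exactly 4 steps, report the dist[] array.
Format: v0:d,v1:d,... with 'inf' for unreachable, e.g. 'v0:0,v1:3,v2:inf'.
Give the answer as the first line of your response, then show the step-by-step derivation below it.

v0:31,v1:inf,v2:18,v3:13,v4:41,v5:0

step 1: dist = v0:inf,v1:inf,v2:inf,v3:13,v4:inf,v5:0
step 2: dist = v0:31,v1:inf,v2:18,v3:13,v4:inf,v5:0
step 3: dist = v0:31,v1:inf,v2:18,v3:13,v4:41,v5:0
step 4: dist = v0:31,v1:inf,v2:18,v3:13,v4:41,v5:0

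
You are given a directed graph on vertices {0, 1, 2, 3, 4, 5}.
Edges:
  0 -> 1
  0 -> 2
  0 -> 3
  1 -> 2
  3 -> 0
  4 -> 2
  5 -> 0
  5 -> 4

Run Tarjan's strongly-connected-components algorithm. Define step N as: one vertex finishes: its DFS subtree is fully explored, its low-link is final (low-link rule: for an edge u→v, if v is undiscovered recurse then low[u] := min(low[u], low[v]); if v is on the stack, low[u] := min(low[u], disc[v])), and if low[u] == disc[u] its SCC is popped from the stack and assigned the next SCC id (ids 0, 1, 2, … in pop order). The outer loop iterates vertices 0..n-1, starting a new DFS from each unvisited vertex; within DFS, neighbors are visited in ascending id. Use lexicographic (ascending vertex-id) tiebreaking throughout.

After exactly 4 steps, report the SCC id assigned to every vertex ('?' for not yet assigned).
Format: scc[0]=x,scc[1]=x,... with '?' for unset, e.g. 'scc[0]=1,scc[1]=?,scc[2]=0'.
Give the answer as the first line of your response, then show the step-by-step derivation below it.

scc[0]=2,scc[1]=1,scc[2]=0,scc[3]=2,scc[4]=?,scc[5]=?

step 1: low=(low[0]=0,low[1]=1,low[2]=2,low[3]=?,low[4]=?,low[5]=?); scc=(scc[0]=?,scc[1]=?,scc[2]=0,scc[3]=?,scc[4]=?,scc[5]=?)
step 2: low=(low[0]=0,low[1]=1,low[2]=2,low[3]=?,low[4]=?,low[5]=?); scc=(scc[0]=?,scc[1]=1,scc[2]=0,scc[3]=?,scc[4]=?,scc[5]=?)
step 3: low=(low[0]=0,low[1]=1,low[2]=2,low[3]=0,low[4]=?,low[5]=?); scc=(scc[0]=?,scc[1]=1,scc[2]=0,scc[3]=?,scc[4]=?,scc[5]=?)
step 4: low=(low[0]=0,low[1]=1,low[2]=2,low[3]=0,low[4]=?,low[5]=?); scc=(scc[0]=2,scc[1]=1,scc[2]=0,scc[3]=2,scc[4]=?,scc[5]=?)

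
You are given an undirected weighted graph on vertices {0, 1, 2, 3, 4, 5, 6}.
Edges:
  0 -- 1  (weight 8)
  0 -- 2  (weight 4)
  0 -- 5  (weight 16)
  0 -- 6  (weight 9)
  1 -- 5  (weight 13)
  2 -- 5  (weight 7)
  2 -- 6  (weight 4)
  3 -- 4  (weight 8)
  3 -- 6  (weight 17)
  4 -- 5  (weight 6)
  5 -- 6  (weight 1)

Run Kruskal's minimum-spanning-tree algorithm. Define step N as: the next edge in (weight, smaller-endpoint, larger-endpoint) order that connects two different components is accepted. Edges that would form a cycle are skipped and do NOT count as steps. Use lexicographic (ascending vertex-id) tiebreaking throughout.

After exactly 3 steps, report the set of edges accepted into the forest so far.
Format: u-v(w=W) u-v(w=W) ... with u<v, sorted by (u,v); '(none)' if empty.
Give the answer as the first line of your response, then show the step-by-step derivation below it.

0-2(w=4) 2-6(w=4) 5-6(w=1)

step 1: add edge 5-6 (w=1); MST = {5-6(w=1)}
step 2: add edge 0-2 (w=4); MST = {0-2(w=4) 5-6(w=1)}
step 3: add edge 2-6 (w=4); MST = {0-2(w=4) 2-6(w=4) 5-6(w=1)}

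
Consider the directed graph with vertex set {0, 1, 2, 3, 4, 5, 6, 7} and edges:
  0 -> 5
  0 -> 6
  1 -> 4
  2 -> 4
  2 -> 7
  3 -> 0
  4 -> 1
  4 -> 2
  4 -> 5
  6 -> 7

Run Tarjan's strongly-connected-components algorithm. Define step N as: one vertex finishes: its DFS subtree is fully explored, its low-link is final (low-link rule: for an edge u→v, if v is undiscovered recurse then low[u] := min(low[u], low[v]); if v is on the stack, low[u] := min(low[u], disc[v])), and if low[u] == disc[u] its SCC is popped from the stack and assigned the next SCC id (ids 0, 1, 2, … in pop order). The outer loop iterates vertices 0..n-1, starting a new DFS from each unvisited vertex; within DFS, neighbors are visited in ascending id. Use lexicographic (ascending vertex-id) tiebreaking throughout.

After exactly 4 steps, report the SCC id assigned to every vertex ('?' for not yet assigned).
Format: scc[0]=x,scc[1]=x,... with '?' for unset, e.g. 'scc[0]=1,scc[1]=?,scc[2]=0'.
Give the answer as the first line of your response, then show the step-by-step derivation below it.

scc[0]=3,scc[1]=?,scc[2]=?,scc[3]=?,scc[4]=?,scc[5]=0,scc[6]=2,scc[7]=1

step 1: low=(low[0]=0,low[1]=?,low[2]=?,low[3]=?,low[4]=?,low[5]=1,low[6]=?,low[7]=?); scc=(scc[0]=?,scc[1]=?,scc[2]=?,scc[3]=?,scc[4]=?,scc[5]=0,scc[6]=?,scc[7]=?)
step 2: low=(low[0]=0,low[1]=?,low[2]=?,low[3]=?,low[4]=?,low[5]=1,low[6]=2,low[7]=3); scc=(scc[0]=?,scc[1]=?,scc[2]=?,scc[3]=?,scc[4]=?,scc[5]=0,scc[6]=?,scc[7]=1)
step 3: low=(low[0]=0,low[1]=?,low[2]=?,low[3]=?,low[4]=?,low[5]=1,low[6]=2,low[7]=3); scc=(scc[0]=?,scc[1]=?,scc[2]=?,scc[3]=?,scc[4]=?,scc[5]=0,scc[6]=2,scc[7]=1)
step 4: low=(low[0]=0,low[1]=?,low[2]=?,low[3]=?,low[4]=?,low[5]=1,low[6]=2,low[7]=3); scc=(scc[0]=3,scc[1]=?,scc[2]=?,scc[3]=?,scc[4]=?,scc[5]=0,scc[6]=2,scc[7]=1)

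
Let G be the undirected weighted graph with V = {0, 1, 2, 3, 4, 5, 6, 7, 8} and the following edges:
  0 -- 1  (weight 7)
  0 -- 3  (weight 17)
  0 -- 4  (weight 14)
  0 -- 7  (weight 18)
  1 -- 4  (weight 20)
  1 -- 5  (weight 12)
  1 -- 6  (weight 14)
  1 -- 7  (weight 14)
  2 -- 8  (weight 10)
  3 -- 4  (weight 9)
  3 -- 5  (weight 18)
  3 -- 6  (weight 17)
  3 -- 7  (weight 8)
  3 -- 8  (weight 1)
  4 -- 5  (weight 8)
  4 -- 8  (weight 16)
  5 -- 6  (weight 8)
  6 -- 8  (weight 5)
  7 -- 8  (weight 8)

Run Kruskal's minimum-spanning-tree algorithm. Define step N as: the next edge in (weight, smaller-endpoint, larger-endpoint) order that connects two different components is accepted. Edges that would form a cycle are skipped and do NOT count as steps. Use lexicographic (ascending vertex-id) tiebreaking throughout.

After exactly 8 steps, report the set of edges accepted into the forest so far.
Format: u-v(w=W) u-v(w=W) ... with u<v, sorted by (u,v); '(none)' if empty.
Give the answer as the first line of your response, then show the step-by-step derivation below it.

0-1(w=7) 1-5(w=12) 2-8(w=10) 3-7(w=8) 3-8(w=1) 4-5(w=8) 5-6(w=8) 6-8(w=5)

step 1: add edge 3-8 (w=1); MST = {3-8(w=1)}
step 2: add edge 6-8 (w=5); MST = {3-8(w=1) 6-8(w=5)}
step 3: add edge 0-1 (w=7); MST = {0-1(w=7) 3-8(w=1) 6-8(w=5)}
step 4: add edge 3-7 (w=8); MST = {0-1(w=7) 3-7(w=8) 3-8(w=1) 6-8(w=5)}
step 5: add edge 4-5 (w=8); MST = {0-1(w=7) 3-7(w=8) 3-8(w=1) 4-5(w=8) 6-8(w=5)}
step 6: add edge 5-6 (w=8); MST = {0-1(w=7) 3-7(w=8) 3-8(w=1) 4-5(w=8) 5-6(w=8) 6-8(w=5)}
step 7: add edge 2-8 (w=10); MST = {0-1(w=7) 2-8(w=10) 3-7(w=8) 3-8(w=1) 4-5(w=8) 5-6(w=8) 6-8(w=5)}
step 8: add edge 1-5 (w=12); MST = {0-1(w=7) 1-5(w=12) 2-8(w=10) 3-7(w=8) 3-8(w=1) 4-5(w=8) 5-6(w=8) 6-8(w=5)}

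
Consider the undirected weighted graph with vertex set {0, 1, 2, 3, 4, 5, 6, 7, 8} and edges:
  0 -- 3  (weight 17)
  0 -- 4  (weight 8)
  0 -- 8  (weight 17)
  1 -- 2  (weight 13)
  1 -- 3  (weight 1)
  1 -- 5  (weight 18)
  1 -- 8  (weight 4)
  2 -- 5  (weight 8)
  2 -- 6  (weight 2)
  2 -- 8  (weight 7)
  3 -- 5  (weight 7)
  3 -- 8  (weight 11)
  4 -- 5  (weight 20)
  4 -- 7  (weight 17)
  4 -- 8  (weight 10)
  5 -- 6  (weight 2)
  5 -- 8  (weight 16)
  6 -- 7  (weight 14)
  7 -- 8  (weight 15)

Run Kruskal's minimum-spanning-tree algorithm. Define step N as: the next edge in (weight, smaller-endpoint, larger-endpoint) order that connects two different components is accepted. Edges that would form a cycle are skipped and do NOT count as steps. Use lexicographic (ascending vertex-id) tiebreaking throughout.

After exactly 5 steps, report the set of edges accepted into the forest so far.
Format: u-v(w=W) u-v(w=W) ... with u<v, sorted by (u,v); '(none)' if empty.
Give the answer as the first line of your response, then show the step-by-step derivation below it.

1-3(w=1) 1-8(w=4) 2-6(w=2) 2-8(w=7) 5-6(w=2)

step 1: add edge 1-3 (w=1); MST = {1-3(w=1)}
step 2: add edge 2-6 (w=2); MST = {1-3(w=1) 2-6(w=2)}
step 3: add edge 5-6 (w=2); MST = {1-3(w=1) 2-6(w=2) 5-6(w=2)}
step 4: add edge 1-8 (w=4); MST = {1-3(w=1) 1-8(w=4) 2-6(w=2) 5-6(w=2)}
step 5: add edge 2-8 (w=7); MST = {1-3(w=1) 1-8(w=4) 2-6(w=2) 2-8(w=7) 5-6(w=2)}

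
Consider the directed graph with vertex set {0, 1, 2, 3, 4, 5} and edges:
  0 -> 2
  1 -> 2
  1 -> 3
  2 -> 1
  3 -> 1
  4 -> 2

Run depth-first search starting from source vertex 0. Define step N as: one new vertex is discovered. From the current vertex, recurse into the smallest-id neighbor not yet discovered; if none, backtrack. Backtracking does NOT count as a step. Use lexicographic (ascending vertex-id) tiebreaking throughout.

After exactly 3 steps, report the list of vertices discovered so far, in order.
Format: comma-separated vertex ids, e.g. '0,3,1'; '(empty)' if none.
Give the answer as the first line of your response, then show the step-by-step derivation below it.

0,2,1

step 1: discover 0; path=0; order=0
step 2: discover 2; path=0>2; order=0,2
step 3: discover 1; path=0>2>1; order=0,2,1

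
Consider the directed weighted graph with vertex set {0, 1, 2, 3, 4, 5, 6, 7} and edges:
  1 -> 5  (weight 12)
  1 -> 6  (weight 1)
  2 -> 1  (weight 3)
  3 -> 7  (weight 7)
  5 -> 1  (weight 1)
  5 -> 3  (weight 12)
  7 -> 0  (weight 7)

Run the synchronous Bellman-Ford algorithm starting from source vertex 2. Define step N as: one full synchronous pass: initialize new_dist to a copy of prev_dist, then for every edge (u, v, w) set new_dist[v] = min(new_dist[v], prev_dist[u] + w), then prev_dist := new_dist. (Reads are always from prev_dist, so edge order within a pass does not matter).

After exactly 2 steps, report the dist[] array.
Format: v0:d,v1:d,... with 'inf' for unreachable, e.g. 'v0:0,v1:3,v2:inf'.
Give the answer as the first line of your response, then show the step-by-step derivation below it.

v0:inf,v1:3,v2:0,v3:inf,v4:inf,v5:15,v6:4,v7:inf

step 1: dist = v0:inf,v1:3,v2:0,v3:inf,v4:inf,v5:inf,v6:inf,v7:inf
step 2: dist = v0:inf,v1:3,v2:0,v3:inf,v4:inf,v5:15,v6:4,v7:inf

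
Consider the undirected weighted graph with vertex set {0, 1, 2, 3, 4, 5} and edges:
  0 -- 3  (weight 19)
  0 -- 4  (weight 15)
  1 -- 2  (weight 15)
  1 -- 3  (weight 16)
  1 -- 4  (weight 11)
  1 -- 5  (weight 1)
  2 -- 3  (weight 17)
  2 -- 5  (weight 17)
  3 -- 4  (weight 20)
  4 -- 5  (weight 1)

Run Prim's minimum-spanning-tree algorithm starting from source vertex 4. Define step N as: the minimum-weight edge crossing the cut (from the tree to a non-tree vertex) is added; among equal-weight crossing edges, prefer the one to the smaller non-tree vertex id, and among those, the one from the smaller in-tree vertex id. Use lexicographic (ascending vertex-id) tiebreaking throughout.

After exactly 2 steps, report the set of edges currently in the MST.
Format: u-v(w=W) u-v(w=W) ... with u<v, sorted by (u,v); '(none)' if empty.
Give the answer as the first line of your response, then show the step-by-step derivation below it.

1-5(w=1) 4-5(w=1)

step 1: add edge 4-5 (w=1); MST = {4-5(w=1)}
step 2: add edge 1-5 (w=1); MST = {1-5(w=1) 4-5(w=1)}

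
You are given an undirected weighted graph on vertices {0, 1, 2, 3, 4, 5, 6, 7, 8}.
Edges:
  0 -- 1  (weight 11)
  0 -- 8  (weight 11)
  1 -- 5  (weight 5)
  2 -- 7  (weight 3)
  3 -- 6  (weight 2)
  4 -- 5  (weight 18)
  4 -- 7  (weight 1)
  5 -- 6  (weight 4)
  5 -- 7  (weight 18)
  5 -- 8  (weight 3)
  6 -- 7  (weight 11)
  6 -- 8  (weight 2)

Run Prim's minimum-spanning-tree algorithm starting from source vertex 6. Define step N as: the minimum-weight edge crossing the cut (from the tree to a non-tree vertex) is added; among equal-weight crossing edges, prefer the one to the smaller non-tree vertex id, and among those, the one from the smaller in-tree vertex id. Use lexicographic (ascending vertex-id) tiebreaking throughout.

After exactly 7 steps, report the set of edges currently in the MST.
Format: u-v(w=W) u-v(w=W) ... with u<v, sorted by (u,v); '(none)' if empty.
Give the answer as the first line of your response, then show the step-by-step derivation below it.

0-1(w=11) 1-5(w=5) 3-6(w=2) 4-7(w=1) 5-8(w=3) 6-7(w=11) 6-8(w=2)

step 1: add edge 3-6 (w=2); MST = {3-6(w=2)}
step 2: add edge 6-8 (w=2); MST = {3-6(w=2) 6-8(w=2)}
step 3: add edge 5-8 (w=3); MST = {3-6(w=2) 5-8(w=3) 6-8(w=2)}
step 4: add edge 1-5 (w=5); MST = {1-5(w=5) 3-6(w=2) 5-8(w=3) 6-8(w=2)}
step 5: add edge 0-1 (w=11); MST = {0-1(w=11) 1-5(w=5) 3-6(w=2) 5-8(w=3) 6-8(w=2)}
step 6: add edge 6-7 (w=11); MST = {0-1(w=11) 1-5(w=5) 3-6(w=2) 5-8(w=3) 6-7(w=11) 6-8(w=2)}
step 7: add edge 4-7 (w=1); MST = {0-1(w=11) 1-5(w=5) 3-6(w=2) 4-7(w=1) 5-8(w=3) 6-7(w=11) 6-8(w=2)}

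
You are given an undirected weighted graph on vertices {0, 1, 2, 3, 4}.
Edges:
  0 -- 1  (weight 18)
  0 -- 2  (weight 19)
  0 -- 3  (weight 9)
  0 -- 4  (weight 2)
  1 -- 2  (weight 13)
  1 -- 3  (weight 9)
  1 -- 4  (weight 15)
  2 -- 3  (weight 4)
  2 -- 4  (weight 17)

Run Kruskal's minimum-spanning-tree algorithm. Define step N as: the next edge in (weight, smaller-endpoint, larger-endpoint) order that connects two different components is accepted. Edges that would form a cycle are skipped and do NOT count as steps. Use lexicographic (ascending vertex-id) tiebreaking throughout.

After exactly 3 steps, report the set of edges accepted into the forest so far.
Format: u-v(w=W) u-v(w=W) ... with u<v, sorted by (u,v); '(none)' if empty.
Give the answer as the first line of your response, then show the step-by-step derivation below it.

0-3(w=9) 0-4(w=2) 2-3(w=4)

step 1: add edge 0-4 (w=2); MST = {0-4(w=2)}
step 2: add edge 2-3 (w=4); MST = {0-4(w=2) 2-3(w=4)}
step 3: add edge 0-3 (w=9); MST = {0-3(w=9) 0-4(w=2) 2-3(w=4)}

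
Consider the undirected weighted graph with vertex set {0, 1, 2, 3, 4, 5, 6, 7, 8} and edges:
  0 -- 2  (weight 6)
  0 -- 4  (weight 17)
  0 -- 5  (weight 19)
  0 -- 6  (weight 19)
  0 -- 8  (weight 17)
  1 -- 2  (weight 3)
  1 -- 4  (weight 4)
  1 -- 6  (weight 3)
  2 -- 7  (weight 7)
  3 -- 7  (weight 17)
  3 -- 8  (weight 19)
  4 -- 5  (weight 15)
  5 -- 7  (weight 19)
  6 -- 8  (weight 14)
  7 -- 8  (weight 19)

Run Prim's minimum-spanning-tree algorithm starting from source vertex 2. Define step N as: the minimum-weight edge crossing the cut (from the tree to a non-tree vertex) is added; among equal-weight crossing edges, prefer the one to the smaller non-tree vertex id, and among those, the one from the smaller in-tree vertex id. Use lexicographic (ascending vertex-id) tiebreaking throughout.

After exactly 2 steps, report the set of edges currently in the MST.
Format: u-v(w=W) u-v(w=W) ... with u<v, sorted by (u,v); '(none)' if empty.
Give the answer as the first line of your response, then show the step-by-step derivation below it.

1-2(w=3) 1-6(w=3)

step 1: add edge 1-2 (w=3); MST = {1-2(w=3)}
step 2: add edge 1-6 (w=3); MST = {1-2(w=3) 1-6(w=3)}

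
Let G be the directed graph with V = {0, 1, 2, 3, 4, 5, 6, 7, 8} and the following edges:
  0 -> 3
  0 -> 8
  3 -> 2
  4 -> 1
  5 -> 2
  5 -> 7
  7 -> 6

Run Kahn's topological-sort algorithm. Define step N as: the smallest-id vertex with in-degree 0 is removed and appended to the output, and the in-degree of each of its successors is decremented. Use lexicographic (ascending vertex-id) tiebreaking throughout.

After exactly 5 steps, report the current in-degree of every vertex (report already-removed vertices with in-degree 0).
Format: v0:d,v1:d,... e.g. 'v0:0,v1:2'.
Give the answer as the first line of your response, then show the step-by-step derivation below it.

v0:0,v1:0,v2:0,v3:0,v4:0,v5:0,v6:1,v7:0,v8:0

step 1: output 0; order=[0]; indeg=(0,1,2,0,0,0,1,1,0)
step 2: output 3; order=[0,3]; indeg=(0,1,1,0,0,0,1,1,0)
step 3: output 4; order=[0,3,4]; indeg=(0,0,1,0,0,0,1,1,0)
step 4: output 1; order=[0,3,4,1]; indeg=(0,0,1,0,0,0,1,1,0)
step 5: output 5; order=[0,3,4,1,5]; indeg=(0,0,0,0,0,0,1,0,0)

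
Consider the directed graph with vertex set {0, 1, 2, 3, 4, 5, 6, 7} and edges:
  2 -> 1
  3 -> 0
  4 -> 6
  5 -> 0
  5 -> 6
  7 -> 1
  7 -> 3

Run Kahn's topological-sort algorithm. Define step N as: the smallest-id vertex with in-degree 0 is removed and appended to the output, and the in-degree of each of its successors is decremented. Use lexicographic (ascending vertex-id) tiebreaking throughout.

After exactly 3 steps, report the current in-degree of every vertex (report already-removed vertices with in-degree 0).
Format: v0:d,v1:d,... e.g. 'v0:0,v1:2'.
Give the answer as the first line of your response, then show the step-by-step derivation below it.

v0:1,v1:1,v2:0,v3:1,v4:0,v5:0,v6:0,v7:0

step 1: output 2; order=[2]; indeg=(2,1,0,1,0,0,2,0)
step 2: output 4; order=[2,4]; indeg=(2,1,0,1,0,0,1,0)
step 3: output 5; order=[2,4,5]; indeg=(1,1,0,1,0,0,0,0)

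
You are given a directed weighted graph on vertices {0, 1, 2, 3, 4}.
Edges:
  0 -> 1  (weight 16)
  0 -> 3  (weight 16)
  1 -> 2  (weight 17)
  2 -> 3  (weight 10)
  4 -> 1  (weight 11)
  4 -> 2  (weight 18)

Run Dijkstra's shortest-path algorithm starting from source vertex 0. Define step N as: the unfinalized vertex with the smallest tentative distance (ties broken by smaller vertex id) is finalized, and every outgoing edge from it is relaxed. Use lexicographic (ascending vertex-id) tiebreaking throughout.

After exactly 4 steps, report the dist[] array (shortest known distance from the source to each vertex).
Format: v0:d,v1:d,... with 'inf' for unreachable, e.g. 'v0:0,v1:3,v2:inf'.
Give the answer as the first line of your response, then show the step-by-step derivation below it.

v0:0,v1:16,v2:33,v3:16,v4:inf

step 1: dist = v0:0,v1:16,v2:inf,v3:16,v4:inf
step 2: dist = v0:0,v1:16,v2:33,v3:16,v4:inf
step 3: dist = v0:0,v1:16,v2:33,v3:16,v4:inf
step 4: dist = v0:0,v1:16,v2:33,v3:16,v4:inf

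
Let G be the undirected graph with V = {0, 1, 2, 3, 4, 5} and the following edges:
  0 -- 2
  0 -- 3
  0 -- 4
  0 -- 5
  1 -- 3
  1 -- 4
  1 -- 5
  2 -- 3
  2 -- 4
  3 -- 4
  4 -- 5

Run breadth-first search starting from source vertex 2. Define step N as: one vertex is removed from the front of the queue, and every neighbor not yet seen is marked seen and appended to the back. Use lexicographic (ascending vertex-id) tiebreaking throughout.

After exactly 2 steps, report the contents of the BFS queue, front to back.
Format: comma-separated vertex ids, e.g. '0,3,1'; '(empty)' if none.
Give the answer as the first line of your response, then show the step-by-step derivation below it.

3,4,5

step 1: dequeue 2; queue=[0,3,4]; order=2
step 2: dequeue 0; queue=[3,4,5]; order=2,0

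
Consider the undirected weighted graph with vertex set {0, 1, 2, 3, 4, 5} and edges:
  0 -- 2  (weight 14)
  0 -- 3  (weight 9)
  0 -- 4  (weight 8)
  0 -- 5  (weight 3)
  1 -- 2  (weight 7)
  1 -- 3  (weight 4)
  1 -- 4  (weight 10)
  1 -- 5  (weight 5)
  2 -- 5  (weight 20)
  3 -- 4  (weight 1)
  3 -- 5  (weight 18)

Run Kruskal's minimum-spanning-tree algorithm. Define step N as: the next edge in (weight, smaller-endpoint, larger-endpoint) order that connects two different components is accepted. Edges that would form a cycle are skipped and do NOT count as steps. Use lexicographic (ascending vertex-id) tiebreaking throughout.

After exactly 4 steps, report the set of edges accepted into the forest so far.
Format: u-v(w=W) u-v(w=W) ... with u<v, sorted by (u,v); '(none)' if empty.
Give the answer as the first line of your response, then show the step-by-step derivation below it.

0-5(w=3) 1-3(w=4) 1-5(w=5) 3-4(w=1)

step 1: add edge 3-4 (w=1); MST = {3-4(w=1)}
step 2: add edge 0-5 (w=3); MST = {0-5(w=3) 3-4(w=1)}
step 3: add edge 1-3 (w=4); MST = {0-5(w=3) 1-3(w=4) 3-4(w=1)}
step 4: add edge 1-5 (w=5); MST = {0-5(w=3) 1-3(w=4) 1-5(w=5) 3-4(w=1)}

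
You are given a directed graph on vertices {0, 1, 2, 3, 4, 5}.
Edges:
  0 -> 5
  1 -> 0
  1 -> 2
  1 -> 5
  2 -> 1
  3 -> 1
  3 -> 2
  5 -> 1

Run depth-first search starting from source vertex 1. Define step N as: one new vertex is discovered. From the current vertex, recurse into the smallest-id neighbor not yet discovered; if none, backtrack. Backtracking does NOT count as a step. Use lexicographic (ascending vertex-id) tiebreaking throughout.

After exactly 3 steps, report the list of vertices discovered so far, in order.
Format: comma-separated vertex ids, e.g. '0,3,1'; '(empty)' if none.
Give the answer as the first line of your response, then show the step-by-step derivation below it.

1,0,5

step 1: discover 1; path=1; order=1
step 2: discover 0; path=1>0; order=1,0
step 3: discover 5; path=1>0>5; order=1,0,5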